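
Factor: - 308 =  - 2^2*7^1*11^1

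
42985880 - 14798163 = 28187717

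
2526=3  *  842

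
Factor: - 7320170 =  - 2^1*5^1* 11^1*13^1* 5119^1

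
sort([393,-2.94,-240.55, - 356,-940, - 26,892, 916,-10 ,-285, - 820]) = [ - 940, - 820, - 356, - 285, - 240.55, - 26,- 10, - 2.94, 393,892, 916]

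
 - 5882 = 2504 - 8386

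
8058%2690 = 2678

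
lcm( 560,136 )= 9520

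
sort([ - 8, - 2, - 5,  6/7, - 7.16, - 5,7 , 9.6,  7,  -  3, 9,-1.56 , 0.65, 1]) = [ - 8, - 7.16, -5, - 5,-3,  -  2, - 1.56, 0.65,  6/7,1,7, 7, 9,9.6]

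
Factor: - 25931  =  -25931^1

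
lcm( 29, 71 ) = 2059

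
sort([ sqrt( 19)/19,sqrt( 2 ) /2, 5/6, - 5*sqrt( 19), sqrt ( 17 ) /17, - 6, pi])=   [ - 5*sqrt( 19), - 6, sqrt(19)/19,sqrt ( 17)/17, sqrt( 2)/2,  5/6, pi]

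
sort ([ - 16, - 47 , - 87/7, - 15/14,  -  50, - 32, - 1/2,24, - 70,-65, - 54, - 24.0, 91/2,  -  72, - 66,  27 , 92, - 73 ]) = [ - 73, - 72, - 70,-66, - 65, - 54,-50, - 47,  -  32, - 24.0, - 16, - 87/7, - 15/14, - 1/2, 24, 27, 91/2, 92 ]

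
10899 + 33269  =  44168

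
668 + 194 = 862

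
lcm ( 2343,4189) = 138237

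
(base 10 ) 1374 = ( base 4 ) 111132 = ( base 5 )20444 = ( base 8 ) 2536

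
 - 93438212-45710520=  - 139148732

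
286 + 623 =909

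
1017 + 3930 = 4947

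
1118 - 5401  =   -4283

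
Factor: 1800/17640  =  5^1* 7^(- 2) =5/49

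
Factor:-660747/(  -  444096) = 857/576 = 2^( - 6)*3^(-2 )*857^1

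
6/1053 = 2/351 = 0.01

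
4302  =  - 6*(  -  717)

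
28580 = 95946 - 67366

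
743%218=89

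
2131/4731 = 2131/4731 = 0.45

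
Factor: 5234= 2^1 * 2617^1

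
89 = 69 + 20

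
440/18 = 220/9 = 24.44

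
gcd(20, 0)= 20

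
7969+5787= 13756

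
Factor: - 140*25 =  - 3500 = - 2^2*5^3*7^1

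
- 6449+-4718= - 11167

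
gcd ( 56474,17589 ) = 11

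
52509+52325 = 104834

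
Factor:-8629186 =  - 2^1*23^1*149^1*1259^1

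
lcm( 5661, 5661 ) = 5661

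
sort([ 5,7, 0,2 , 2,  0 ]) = [0,0,  2,2,5,7]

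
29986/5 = 29986/5 = 5997.20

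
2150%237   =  17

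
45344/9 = 45344/9 = 5038.22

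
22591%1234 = 379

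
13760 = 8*1720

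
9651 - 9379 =272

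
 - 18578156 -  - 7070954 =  - 11507202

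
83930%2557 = 2106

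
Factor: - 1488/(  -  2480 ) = 3^1*5^( - 1 ) = 3/5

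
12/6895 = 12/6895 = 0.00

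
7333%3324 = 685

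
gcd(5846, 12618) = 2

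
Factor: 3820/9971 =2^2*5^1 * 13^(-2 ) * 59^( - 1 ) * 191^1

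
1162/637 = 166/91 = 1.82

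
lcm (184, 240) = 5520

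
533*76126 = 40575158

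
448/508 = 112/127 = 0.88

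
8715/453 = 19 + 36/151 = 19.24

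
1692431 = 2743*617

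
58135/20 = 2906 +3/4 = 2906.75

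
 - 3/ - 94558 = 3/94558 = 0.00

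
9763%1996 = 1779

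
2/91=2/91 = 0.02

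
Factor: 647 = 647^1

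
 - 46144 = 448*( - 103)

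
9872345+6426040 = 16298385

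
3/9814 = 3/9814 = 0.00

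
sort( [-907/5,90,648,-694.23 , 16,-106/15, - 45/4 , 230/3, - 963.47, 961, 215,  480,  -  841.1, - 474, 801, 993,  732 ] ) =[ - 963.47, - 841.1,  -  694.23, - 474, - 907/5, - 45/4,  -  106/15,16,230/3  ,  90, 215,480 , 648, 732, 801,961, 993]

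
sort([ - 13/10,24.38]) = [-13/10,24.38]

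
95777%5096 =4049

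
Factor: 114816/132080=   552/635 = 2^3* 3^1*5^(-1) * 23^1*127^ (-1) 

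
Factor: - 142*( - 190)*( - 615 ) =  - 16592700=- 2^2*3^1*5^2*19^1*41^1*71^1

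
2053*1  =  2053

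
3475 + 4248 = 7723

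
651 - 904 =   -  253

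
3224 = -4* ( - 806)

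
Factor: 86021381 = 86021381^1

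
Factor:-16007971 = - 7^1*29^1*78857^1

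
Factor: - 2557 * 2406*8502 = - 2^2*3^2*13^1* 109^1 * 401^1* 2557^1 = -52305511284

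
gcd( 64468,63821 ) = 1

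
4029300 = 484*8325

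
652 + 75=727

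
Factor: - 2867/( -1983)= 3^(  -  1)*47^1 * 61^1 *661^(-1 )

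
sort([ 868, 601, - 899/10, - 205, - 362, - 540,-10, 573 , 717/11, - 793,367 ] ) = [- 793,-540, - 362, - 205,-899/10, - 10, 717/11,367,573,  601,868] 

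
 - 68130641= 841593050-909723691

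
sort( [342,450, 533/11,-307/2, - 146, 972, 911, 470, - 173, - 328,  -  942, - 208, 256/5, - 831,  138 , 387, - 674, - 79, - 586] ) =[ - 942, - 831 , - 674, - 586, -328,-208, - 173, - 307/2, - 146, - 79, 533/11, 256/5 , 138, 342, 387, 450, 470,911,972] 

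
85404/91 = 85404/91 =938.51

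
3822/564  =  637/94= 6.78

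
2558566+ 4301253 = 6859819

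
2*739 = 1478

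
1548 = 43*36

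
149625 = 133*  1125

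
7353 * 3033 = 22301649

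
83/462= 83/462 = 0.18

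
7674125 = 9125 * 841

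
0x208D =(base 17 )1BE3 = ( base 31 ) 8kp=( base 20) 10gd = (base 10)8333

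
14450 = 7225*2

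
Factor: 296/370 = 2^2*5^( - 1 ) = 4/5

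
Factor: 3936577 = 3936577^1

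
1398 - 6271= - 4873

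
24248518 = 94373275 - 70124757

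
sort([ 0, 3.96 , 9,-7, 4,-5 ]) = [ - 7, - 5, 0,3.96, 4,9 ] 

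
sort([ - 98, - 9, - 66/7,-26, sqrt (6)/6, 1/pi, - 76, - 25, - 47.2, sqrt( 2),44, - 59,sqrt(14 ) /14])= [ - 98, - 76,-59, - 47.2, - 26, - 25 , - 66/7, - 9,sqrt( 14 )/14,1/pi,sqrt(  6)/6,sqrt(2),44 ] 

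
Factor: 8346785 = 5^1*1669357^1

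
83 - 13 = 70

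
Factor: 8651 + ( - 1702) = 6949 = 6949^1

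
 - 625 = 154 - 779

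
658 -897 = - 239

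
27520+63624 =91144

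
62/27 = 2+8/27 = 2.30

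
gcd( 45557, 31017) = 1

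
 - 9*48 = -432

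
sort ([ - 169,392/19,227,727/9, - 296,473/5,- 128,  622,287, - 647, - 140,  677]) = [ - 647, - 296, - 169,-140  , - 128, 392/19, 727/9,473/5,227,287,622,677]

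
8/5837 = 8/5837 = 0.00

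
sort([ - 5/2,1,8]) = [ - 5/2 , 1, 8 ] 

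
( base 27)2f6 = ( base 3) 2120020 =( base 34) 1kx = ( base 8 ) 3515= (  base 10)1869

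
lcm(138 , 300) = 6900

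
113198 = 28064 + 85134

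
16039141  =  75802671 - 59763530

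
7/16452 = 7/16452 = 0.00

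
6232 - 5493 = 739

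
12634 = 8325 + 4309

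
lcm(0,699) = 0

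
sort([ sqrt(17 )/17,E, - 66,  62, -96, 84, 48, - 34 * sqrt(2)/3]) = [ - 96,-66, - 34*sqrt(2 ) /3,sqrt(17)/17,E,48 , 62, 84]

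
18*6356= 114408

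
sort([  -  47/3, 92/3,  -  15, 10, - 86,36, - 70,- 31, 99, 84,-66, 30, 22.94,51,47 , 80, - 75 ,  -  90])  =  [  -  90, - 86 ,-75, - 70, - 66, - 31, - 47/3, - 15, 10 , 22.94, 30, 92/3, 36,  47, 51, 80,84, 99]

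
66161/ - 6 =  - 66161/6  =  - 11026.83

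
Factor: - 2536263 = -3^2*281807^1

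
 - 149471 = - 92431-57040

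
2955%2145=810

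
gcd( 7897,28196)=53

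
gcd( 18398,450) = 2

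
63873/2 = 31936 + 1/2 =31936.50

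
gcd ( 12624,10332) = 12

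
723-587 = 136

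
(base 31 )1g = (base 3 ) 1202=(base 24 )1N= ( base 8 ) 57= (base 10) 47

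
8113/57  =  427/3  =  142.33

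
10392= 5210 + 5182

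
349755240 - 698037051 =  -348281811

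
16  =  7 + 9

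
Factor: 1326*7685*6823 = 2^1*3^1*5^1*13^1 * 17^1* 29^1*53^1*6823^1 = 69528485130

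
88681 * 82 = 7271842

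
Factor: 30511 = 13^1*2347^1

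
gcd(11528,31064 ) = 88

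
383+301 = 684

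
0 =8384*0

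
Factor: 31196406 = 2^1*3^1* 67^1*71^1*1093^1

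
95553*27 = 2579931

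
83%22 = 17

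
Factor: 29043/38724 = 3/4 = 2^( - 2 )* 3^1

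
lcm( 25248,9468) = 75744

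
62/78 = 31/39 = 0.79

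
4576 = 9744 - 5168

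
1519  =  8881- 7362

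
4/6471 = 4/6471 = 0.00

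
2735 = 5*547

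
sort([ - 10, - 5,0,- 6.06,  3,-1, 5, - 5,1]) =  [ - 10,-6.06, - 5, - 5, - 1,0,1, 3, 5 ] 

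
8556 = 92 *93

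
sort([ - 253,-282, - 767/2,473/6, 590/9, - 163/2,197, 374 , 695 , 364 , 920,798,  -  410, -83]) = [ - 410, - 767/2, - 282, - 253, - 83, - 163/2 , 590/9,473/6, 197,  364,374,  695 , 798 , 920 ]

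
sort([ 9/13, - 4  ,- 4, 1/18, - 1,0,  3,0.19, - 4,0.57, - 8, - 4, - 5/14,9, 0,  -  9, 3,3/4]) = [-9, - 8, -4, - 4, - 4, - 4,-1, - 5/14,0, 0,1/18,0.19,0.57, 9/13,3/4,  3,3,9]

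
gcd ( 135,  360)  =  45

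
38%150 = 38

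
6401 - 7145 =-744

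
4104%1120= 744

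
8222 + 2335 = 10557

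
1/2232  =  1/2232 = 0.00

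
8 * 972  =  7776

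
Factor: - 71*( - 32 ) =2^5*71^1=2272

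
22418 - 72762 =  - 50344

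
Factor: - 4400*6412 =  - 2^6*5^2 *7^1*11^1*229^1 = - 28212800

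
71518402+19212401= 90730803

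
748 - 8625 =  - 7877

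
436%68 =28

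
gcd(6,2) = 2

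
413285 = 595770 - 182485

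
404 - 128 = 276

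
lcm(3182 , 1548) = 57276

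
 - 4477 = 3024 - 7501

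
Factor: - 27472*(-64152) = 1762383744 = 2^7*3^6*11^1 * 17^1*101^1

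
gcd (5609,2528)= 79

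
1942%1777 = 165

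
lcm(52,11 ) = 572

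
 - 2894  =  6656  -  9550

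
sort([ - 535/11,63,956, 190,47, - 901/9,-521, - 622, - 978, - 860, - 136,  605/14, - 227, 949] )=[ - 978 , - 860 , - 622, - 521, - 227, - 136, - 901/9,-535/11,605/14, 47,  63 , 190, 949, 956 ]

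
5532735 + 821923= 6354658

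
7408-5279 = 2129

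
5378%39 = 35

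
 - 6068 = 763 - 6831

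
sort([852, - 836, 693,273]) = [-836,  273,693,852] 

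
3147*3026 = 9522822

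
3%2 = 1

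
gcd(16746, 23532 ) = 6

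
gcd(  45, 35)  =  5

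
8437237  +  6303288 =14740525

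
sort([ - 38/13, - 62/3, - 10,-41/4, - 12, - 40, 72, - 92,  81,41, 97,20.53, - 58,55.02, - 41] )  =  [ - 92, - 58, - 41,-40, - 62/3 , - 12 , - 41/4, - 10, - 38/13,20.53,41,55.02,72, 81,97] 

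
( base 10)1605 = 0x645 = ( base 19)489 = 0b11001000101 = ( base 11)122a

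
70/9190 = 7/919 = 0.01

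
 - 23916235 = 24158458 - 48074693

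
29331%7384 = 7179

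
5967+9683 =15650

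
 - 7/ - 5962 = 7/5962 =0.00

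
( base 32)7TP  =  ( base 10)8121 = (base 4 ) 1332321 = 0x1fb9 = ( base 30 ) 90l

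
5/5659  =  5/5659 = 0.00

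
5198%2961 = 2237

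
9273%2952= 417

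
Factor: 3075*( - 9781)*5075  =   - 152638618125 = -3^1 *5^4 * 7^1 * 29^1*41^1*9781^1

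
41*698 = 28618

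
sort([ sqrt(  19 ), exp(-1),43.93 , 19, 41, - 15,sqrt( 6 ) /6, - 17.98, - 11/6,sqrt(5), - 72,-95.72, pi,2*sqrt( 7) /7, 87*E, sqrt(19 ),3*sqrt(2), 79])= [  -  95.72, - 72, - 17.98, - 15, - 11/6, exp( - 1), sqrt( 6)/6,2*sqrt(7)/7 , sqrt(5 ), pi, 3*sqrt(2), sqrt(19), sqrt( 19) , 19 , 41, 43.93,79, 87*E] 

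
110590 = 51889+58701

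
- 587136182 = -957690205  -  -370554023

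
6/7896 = 1/1316 = 0.00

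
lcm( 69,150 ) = 3450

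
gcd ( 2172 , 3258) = 1086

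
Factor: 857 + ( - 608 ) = 3^1*83^1 = 249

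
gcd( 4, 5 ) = 1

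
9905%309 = 17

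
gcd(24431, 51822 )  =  1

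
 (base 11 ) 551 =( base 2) 1010010101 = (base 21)1aa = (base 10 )661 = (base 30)m1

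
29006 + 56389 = 85395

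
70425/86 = 818 + 77/86 = 818.90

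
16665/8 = 2083 + 1/8 = 2083.12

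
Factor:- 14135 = -5^1*11^1*257^1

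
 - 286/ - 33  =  26/3 = 8.67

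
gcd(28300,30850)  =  50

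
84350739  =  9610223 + 74740516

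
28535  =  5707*5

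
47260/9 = 47260/9= 5251.11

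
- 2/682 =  - 1+340/341 = - 0.00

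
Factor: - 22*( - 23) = 506=2^1*11^1*23^1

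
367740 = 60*6129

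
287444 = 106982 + 180462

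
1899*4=7596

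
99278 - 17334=81944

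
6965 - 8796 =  - 1831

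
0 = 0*21747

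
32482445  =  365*88993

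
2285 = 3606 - 1321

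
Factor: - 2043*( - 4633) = 9465219 = 3^2*41^1 * 113^1*227^1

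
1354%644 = 66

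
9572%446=206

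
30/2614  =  15/1307= 0.01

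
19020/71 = 267 + 63/71 = 267.89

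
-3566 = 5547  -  9113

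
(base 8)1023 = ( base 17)1e4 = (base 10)531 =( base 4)20103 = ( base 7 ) 1356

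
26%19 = 7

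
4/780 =1/195=0.01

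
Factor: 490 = 2^1 * 5^1 * 7^2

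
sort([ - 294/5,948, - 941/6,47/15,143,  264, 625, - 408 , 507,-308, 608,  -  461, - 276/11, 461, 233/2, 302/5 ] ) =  [ - 461 , - 408, - 308, - 941/6, - 294/5, - 276/11, 47/15, 302/5, 233/2, 143, 264,461, 507,  608, 625, 948]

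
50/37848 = 25/18924 = 0.00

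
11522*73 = 841106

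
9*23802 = 214218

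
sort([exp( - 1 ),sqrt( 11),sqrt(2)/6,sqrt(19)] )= [sqrt( 2)/6 , exp( - 1), sqrt(11 ),sqrt(19)]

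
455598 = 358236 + 97362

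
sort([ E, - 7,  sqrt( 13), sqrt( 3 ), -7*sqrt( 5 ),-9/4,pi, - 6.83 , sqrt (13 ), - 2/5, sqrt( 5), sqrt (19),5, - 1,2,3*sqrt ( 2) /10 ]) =[-7 * sqrt( 5), - 7, - 6.83, - 9/4,-1, - 2/5,3 * sqrt(2 )/10, sqrt( 3), 2,  sqrt(5) , E,pi,sqrt(13), sqrt( 13), sqrt( 19),5 ]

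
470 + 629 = 1099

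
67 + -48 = 19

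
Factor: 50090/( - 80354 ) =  - 5^1*5009^1*40177^( - 1) = - 25045/40177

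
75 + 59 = 134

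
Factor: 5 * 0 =0= 0^1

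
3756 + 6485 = 10241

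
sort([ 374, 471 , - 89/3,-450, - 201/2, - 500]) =[ - 500,-450,-201/2, - 89/3, 374, 471 ] 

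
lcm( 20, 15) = 60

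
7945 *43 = 341635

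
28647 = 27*1061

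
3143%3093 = 50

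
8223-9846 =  - 1623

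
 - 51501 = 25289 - 76790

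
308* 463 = 142604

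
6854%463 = 372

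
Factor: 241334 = 2^1*67^1 * 1801^1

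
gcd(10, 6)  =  2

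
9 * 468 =4212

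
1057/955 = 1 + 102/955 = 1.11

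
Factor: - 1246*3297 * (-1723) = 7078190826  =  2^1* 3^1*7^2*89^1*157^1*1723^1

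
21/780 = 7/260 = 0.03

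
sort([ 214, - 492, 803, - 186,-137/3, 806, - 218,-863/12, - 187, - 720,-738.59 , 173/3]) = [ - 738.59,  -  720, - 492, - 218, - 187, - 186,  -  863/12, - 137/3,173/3, 214, 803, 806] 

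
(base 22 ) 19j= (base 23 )17B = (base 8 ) 1275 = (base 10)701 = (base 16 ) 2BD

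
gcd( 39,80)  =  1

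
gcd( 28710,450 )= 90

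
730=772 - 42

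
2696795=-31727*( - 85)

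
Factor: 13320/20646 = 2^2*5^1*31^(-1)  =  20/31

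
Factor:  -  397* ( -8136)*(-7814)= -25239157488 = - 2^4*3^2*113^1 * 397^1 *3907^1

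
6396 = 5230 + 1166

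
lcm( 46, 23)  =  46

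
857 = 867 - 10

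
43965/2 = 21982 + 1/2 = 21982.50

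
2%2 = 0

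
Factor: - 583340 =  - 2^2*5^1*29167^1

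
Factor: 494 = 2^1*13^1*19^1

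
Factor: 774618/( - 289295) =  - 2^1 * 3^1*5^( - 1 )*13^1 * 9931^1*57859^( - 1 )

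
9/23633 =9/23633 = 0.00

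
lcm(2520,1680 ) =5040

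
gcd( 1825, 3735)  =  5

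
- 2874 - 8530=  - 11404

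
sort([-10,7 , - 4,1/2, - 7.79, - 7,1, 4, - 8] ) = [ - 10, - 8, - 7.79, - 7, - 4,1/2,1, 4,7 ] 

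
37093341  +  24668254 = 61761595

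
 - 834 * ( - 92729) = 77335986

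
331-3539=-3208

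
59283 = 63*941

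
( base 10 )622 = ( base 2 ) 1001101110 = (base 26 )no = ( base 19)1DE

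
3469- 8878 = - 5409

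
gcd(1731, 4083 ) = 3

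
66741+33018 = 99759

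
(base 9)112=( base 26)3e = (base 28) 38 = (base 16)5c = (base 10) 92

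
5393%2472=449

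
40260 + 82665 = 122925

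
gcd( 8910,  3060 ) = 90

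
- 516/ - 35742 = 86/5957 = 0.01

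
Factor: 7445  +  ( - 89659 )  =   - 2^1 * 11^1*37^1*101^1 = - 82214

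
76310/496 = 38155/248  =  153.85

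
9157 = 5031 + 4126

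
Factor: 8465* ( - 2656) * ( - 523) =2^5 * 5^1*83^1 *523^1*1693^1= 11758629920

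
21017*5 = 105085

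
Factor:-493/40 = -2^(  -  3 )*5^(-1) * 17^1*29^1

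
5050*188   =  949400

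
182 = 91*2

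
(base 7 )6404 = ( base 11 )1773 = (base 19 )64G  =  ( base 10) 2258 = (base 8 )4322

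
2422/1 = 2422 = 2422.00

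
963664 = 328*2938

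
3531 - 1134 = 2397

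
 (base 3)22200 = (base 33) 73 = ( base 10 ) 234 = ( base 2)11101010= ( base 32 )7a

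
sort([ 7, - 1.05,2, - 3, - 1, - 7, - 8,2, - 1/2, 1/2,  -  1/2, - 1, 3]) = [ - 8, - 7, - 3, - 1.05, - 1,-1 , - 1/2, - 1/2, 1/2, 2,  2, 3,7] 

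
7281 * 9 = 65529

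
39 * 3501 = 136539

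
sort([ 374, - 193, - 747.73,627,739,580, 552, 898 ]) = [- 747.73,- 193,374, 552,580, 627, 739,898 ] 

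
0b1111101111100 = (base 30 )8SK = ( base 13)3890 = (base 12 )47B8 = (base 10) 8060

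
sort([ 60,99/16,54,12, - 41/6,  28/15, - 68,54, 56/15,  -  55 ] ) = [ - 68, - 55, - 41/6, 28/15 , 56/15,  99/16,12, 54, 54,60]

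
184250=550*335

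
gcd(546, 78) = 78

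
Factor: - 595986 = -2^1*3^1*17^1*5843^1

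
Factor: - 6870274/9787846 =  - 3435137/4893923 =- 29^1*118453^1*4893923^ ( - 1) 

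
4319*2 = 8638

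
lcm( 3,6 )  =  6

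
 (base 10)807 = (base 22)1ef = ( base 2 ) 1100100111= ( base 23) 1c2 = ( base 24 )19f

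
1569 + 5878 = 7447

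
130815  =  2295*57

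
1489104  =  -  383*( - 3888)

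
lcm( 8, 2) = 8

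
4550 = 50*91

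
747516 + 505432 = 1252948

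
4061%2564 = 1497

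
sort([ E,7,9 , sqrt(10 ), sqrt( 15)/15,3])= [ sqrt(15) /15, E, 3, sqrt( 10 ), 7, 9 ]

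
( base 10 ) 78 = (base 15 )53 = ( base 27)2o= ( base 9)86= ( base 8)116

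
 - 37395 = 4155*( - 9)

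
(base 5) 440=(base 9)143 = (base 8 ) 170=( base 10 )120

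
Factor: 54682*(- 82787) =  - 2^1*19^1*1439^1*82787^1 = - 4526958734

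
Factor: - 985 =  - 5^1 * 197^1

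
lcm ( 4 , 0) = 0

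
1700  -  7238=-5538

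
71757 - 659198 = -587441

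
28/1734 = 14/867 = 0.02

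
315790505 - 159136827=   156653678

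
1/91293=1/91293 = 0.00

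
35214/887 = 35214/887 = 39.70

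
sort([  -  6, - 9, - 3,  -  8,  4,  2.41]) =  [ - 9, - 8, - 6,  -  3,2.41, 4] 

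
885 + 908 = 1793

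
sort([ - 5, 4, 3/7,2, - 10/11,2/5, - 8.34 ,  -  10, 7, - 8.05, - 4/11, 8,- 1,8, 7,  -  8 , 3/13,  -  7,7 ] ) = [ - 10, - 8.34,  -  8.05, - 8, - 7,  -  5 ,-1, - 10/11, - 4/11, 3/13,2/5,3/7, 2,  4,7, 7, 7,8,8 ]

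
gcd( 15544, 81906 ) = 2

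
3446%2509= 937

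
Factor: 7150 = 2^1*5^2 * 11^1*13^1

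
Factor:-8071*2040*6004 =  - 98854899360 = - 2^5*3^1*5^1* 7^1 * 17^1*19^1*79^1 *1153^1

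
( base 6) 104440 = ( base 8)21150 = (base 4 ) 2021220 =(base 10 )8808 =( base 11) 6688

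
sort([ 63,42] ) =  [ 42, 63] 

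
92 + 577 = 669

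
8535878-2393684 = 6142194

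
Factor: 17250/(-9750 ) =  - 23/13 = - 13^(-1 )*23^1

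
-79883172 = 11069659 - 90952831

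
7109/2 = 3554 + 1/2  =  3554.50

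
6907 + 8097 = 15004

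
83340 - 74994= 8346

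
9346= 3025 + 6321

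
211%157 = 54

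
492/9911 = 492/9911= 0.05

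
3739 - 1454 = 2285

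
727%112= 55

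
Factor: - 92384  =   - 2^5*2887^1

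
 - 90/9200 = - 1 + 911/920 = - 0.01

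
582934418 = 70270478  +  512663940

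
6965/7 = 995= 995.00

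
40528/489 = 82 + 430/489 =82.88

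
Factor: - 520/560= - 13/14 = - 2^( - 1)*7^ ( -1) * 13^1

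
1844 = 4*461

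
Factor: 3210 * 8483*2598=70744657140=   2^2*3^2 *5^1 * 17^1*107^1*433^1 * 499^1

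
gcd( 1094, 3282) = 1094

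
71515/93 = 71515/93 = 768.98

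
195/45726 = 65/15242 = 0.00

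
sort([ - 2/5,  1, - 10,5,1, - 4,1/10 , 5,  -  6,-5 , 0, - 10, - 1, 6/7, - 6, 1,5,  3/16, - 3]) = [- 10, - 10, - 6, - 6, - 5, - 4 , - 3, - 1, - 2/5, 0, 1/10,3/16,6/7, 1,1,1,5,5,5 ]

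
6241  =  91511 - 85270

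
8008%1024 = 840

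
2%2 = 0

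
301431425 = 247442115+53989310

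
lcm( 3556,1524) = 10668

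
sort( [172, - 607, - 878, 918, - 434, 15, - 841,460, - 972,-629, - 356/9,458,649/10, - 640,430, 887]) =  [- 972, - 878, - 841,-640, - 629, - 607,-434, -356/9,15 , 649/10, 172,430,458,460, 887, 918]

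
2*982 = 1964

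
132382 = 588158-455776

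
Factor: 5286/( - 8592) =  - 881/1432 = -2^ ( - 3)*179^( - 1)*881^1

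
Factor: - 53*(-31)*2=3286 = 2^1*31^1*53^1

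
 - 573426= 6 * (  -  95571)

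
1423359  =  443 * 3213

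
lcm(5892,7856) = 23568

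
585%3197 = 585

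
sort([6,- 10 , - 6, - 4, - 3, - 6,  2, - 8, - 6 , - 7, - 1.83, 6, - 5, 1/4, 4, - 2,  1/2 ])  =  [ - 10, - 8, - 7, - 6 , - 6, - 6,-5, -4, - 3, - 2,-1.83,1/4, 1/2,2, 4, 6,6 ]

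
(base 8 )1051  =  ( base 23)111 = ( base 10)553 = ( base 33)GP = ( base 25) m3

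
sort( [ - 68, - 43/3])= [ - 68, - 43/3 ] 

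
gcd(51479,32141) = 1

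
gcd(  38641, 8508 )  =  1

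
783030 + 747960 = 1530990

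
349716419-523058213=  -  173341794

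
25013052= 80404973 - 55391921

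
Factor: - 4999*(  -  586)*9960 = 2^4*3^1 * 5^1*83^1 * 293^1*4999^1 = 29176963440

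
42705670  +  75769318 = 118474988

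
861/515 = 861/515 =1.67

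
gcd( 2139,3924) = 3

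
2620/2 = 1310 = 1310.00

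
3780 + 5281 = 9061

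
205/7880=41/1576 = 0.03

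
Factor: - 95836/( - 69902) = 47918/34951 = 2^1 * 7^( -1)*13^1*19^1*97^1*4993^(-1)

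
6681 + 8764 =15445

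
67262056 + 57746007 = 125008063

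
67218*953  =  64058754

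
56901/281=56901/281 = 202.49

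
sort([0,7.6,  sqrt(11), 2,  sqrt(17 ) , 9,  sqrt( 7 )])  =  [ 0, 2,sqrt(7) , sqrt(11),sqrt(17 ), 7.6, 9]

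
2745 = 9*305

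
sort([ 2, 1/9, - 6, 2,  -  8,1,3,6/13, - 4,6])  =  [ - 8, - 6, - 4,1/9,6/13,  1, 2,2, 3,6 ]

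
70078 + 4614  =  74692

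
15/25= 3/5= 0.60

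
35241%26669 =8572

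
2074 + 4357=6431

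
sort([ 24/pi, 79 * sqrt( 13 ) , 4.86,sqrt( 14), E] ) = [E, sqrt(14), 4.86,24/pi , 79*sqrt(13) ] 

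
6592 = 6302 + 290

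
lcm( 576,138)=13248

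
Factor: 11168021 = 757^1*14753^1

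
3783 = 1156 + 2627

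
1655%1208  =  447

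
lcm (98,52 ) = 2548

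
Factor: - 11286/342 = -3^1 * 11^1= - 33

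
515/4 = 128 + 3/4 = 128.75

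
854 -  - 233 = 1087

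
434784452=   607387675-172603223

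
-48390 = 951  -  49341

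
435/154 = 435/154=2.82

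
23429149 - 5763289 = 17665860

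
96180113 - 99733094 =-3552981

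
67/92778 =67/92778 = 0.00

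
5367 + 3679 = 9046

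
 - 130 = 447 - 577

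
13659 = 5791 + 7868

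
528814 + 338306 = 867120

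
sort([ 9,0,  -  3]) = [ - 3,0,9]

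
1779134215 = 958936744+820197471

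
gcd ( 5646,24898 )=2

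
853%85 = 3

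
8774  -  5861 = 2913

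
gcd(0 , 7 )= 7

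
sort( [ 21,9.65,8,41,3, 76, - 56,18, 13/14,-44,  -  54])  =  [ - 56, - 54,  -  44,13/14,3, 8, 9.65, 18 , 21, 41, 76]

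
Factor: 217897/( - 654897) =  - 3^( - 1) * 193^1*419^( - 1)*521^( - 1)*1129^1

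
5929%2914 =101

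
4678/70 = 2339/35 = 66.83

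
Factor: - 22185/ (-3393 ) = 85/13 =5^1*13^( - 1 )*17^1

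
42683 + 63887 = 106570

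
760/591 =1  +  169/591 = 1.29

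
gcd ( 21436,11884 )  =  4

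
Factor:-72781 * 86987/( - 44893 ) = 6331000847/44893 =37^1*73^1*997^1 * 2351^1*44893^ (-1)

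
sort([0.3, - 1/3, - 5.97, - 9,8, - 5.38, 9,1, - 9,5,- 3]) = [ - 9, - 9, - 5.97 , - 5.38, - 3,- 1/3,0.3,1,  5,8, 9 ]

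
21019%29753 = 21019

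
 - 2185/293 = - 8 + 159/293 = - 7.46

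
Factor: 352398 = 2^1*3^1*58733^1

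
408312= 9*45368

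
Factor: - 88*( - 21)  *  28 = 2^5*3^1*7^2 * 11^1 = 51744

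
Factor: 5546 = 2^1* 47^1*59^1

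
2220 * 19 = 42180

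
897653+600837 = 1498490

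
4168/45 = 4168/45 = 92.62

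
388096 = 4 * 97024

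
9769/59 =9769/59  =  165.58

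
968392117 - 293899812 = 674492305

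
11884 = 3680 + 8204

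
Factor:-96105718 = - 2^1*48052859^1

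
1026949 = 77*13337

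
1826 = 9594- 7768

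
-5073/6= - 846+1/2=- 845.50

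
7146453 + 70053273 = 77199726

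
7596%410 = 216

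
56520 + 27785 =84305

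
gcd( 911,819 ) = 1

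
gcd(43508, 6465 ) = 1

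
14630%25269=14630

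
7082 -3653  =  3429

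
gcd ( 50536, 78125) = 1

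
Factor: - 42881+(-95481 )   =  -138362 = - 2^1*7^1*9883^1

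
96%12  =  0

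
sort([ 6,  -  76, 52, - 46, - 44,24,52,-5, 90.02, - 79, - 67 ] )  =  [ - 79, - 76 , - 67, - 46, - 44, - 5,  6,24, 52, 52, 90.02]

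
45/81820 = 9/16364 = 0.00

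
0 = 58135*0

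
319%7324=319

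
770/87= 770/87 = 8.85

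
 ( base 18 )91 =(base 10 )163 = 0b10100011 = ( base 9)201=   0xA3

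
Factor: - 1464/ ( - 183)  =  8 = 2^3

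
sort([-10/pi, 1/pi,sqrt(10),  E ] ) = [ -10/pi, 1/pi,E,sqrt( 10) ] 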